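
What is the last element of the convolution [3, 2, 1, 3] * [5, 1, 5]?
Use y[k] = Σ_i a[i]·b[k-i] at k=5. y[5] = 3×5 = 15

15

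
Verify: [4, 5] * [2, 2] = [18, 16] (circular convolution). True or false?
Recompute circular convolution of [4, 5] and [2, 2]: y[0] = 4×2 + 5×2 = 18; y[1] = 4×2 + 5×2 = 18 → [18, 18]. Compare to given [18, 16]: they differ at index 1: given 16, correct 18, so answer: No

No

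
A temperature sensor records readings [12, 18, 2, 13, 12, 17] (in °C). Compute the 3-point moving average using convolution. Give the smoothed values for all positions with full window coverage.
3-point moving average kernel = [1, 1, 1]. Apply in 'valid' mode (full window coverage): avg[0] = (12 + 18 + 2) / 3 = 10.67; avg[1] = (18 + 2 + 13) / 3 = 11.0; avg[2] = (2 + 13 + 12) / 3 = 9.0; avg[3] = (13 + 12 + 17) / 3 = 14.0. Smoothed values: [10.67, 11.0, 9.0, 14.0]

[10.67, 11.0, 9.0, 14.0]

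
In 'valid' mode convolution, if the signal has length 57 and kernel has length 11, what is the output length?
'Valid' mode counts only positions where the kernel fully overlaps the signal: m - n + 1 = 57 - 11 + 1 = 47

47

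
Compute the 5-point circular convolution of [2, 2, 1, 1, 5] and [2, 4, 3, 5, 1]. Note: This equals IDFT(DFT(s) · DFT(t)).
Either evaluate y[k] = Σ_j s[j]·t[(k-j) mod 5] directly, or use IDFT(DFT(s) · DFT(t)). y[0] = 2×2 + 2×1 + 1×5 + 1×3 + 5×4 = 34; y[1] = 2×4 + 2×2 + 1×1 + 1×5 + 5×3 = 33; y[2] = 2×3 + 2×4 + 1×2 + 1×1 + 5×5 = 42; y[3] = 2×5 + 2×3 + 1×4 + 1×2 + 5×1 = 27; y[4] = 2×1 + 2×5 + 1×3 + 1×4 + 5×2 = 29. Result: [34, 33, 42, 27, 29]

[34, 33, 42, 27, 29]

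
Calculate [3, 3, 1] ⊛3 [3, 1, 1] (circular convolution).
Use y[k] = Σ_j u[j]·v[(k-j) mod 3]. y[0] = 3×3 + 3×1 + 1×1 = 13; y[1] = 3×1 + 3×3 + 1×1 = 13; y[2] = 3×1 + 3×1 + 1×3 = 9. Result: [13, 13, 9]

[13, 13, 9]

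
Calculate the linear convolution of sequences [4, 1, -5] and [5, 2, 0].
y[0] = 4×5 = 20; y[1] = 4×2 + 1×5 = 13; y[2] = 4×0 + 1×2 + -5×5 = -23; y[3] = 1×0 + -5×2 = -10; y[4] = -5×0 = 0

[20, 13, -23, -10, 0]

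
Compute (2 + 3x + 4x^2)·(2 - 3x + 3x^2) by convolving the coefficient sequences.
Ascending coefficients: a = [2, 3, 4], b = [2, -3, 3]. c[0] = 2×2 = 4; c[1] = 2×-3 + 3×2 = 0; c[2] = 2×3 + 3×-3 + 4×2 = 5; c[3] = 3×3 + 4×-3 = -3; c[4] = 4×3 = 12. Result coefficients: [4, 0, 5, -3, 12] → 4 + 5x^2 - 3x^3 + 12x^4

4 + 5x^2 - 3x^3 + 12x^4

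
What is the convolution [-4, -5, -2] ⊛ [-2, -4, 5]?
y[0] = -4×-2 = 8; y[1] = -4×-4 + -5×-2 = 26; y[2] = -4×5 + -5×-4 + -2×-2 = 4; y[3] = -5×5 + -2×-4 = -17; y[4] = -2×5 = -10

[8, 26, 4, -17, -10]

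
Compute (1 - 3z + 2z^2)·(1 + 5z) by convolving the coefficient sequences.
Ascending coefficients: a = [1, -3, 2], b = [1, 5]. c[0] = 1×1 = 1; c[1] = 1×5 + -3×1 = 2; c[2] = -3×5 + 2×1 = -13; c[3] = 2×5 = 10. Result coefficients: [1, 2, -13, 10] → 1 + 2z - 13z^2 + 10z^3

1 + 2z - 13z^2 + 10z^3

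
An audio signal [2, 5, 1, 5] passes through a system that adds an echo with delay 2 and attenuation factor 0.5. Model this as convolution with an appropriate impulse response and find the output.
Direct-path + delayed-attenuated-path model → impulse response h = [1, 0, 0.5] (1 at lag 0, 0.5 at lag 2). Output y[n] = x[n] + 0.5·x[n - 2] (with x[n] = 0 outside 0..3): y[0] = 2 + 0.5×0 = 2; y[1] = 5 + 0.5×0 = 5; y[2] = 1 + 0.5×2 = 2.0; y[3] = 5 + 0.5×5 = 7.5; y[4] = 0 + 0.5×1 = 0.5; y[5] = 0 + 0.5×5 = 2.5. So y = [2, 5, 2.0, 7.5, 0.5, 2.5]

[2, 5, 2.0, 7.5, 0.5, 2.5]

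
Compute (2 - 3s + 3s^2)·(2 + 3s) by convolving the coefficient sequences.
Ascending coefficients: a = [2, -3, 3], b = [2, 3]. c[0] = 2×2 = 4; c[1] = 2×3 + -3×2 = 0; c[2] = -3×3 + 3×2 = -3; c[3] = 3×3 = 9. Result coefficients: [4, 0, -3, 9] → 4 - 3s^2 + 9s^3

4 - 3s^2 + 9s^3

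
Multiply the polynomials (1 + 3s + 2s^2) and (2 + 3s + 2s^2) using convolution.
Ascending coefficients: a = [1, 3, 2], b = [2, 3, 2]. c[0] = 1×2 = 2; c[1] = 1×3 + 3×2 = 9; c[2] = 1×2 + 3×3 + 2×2 = 15; c[3] = 3×2 + 2×3 = 12; c[4] = 2×2 = 4. Result coefficients: [2, 9, 15, 12, 4] → 2 + 9s + 15s^2 + 12s^3 + 4s^4

2 + 9s + 15s^2 + 12s^3 + 4s^4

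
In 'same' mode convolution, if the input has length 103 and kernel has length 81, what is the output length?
'Same' mode returns an output with the same length as the input: 103

103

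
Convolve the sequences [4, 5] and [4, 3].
y[0] = 4×4 = 16; y[1] = 4×3 + 5×4 = 32; y[2] = 5×3 = 15

[16, 32, 15]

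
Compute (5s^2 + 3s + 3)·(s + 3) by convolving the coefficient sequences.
Ascending coefficients: a = [3, 3, 5], b = [3, 1]. c[0] = 3×3 = 9; c[1] = 3×1 + 3×3 = 12; c[2] = 3×1 + 5×3 = 18; c[3] = 5×1 = 5. Result coefficients: [9, 12, 18, 5] → 5s^3 + 18s^2 + 12s + 9

5s^3 + 18s^2 + 12s + 9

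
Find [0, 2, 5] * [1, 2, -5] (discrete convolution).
y[0] = 0×1 = 0; y[1] = 0×2 + 2×1 = 2; y[2] = 0×-5 + 2×2 + 5×1 = 9; y[3] = 2×-5 + 5×2 = 0; y[4] = 5×-5 = -25

[0, 2, 9, 0, -25]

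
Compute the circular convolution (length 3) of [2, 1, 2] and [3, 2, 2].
Use y[k] = Σ_j u[j]·v[(k-j) mod 3]. y[0] = 2×3 + 1×2 + 2×2 = 12; y[1] = 2×2 + 1×3 + 2×2 = 11; y[2] = 2×2 + 1×2 + 2×3 = 12. Result: [12, 11, 12]

[12, 11, 12]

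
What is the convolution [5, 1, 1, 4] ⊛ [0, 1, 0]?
y[0] = 5×0 = 0; y[1] = 5×1 + 1×0 = 5; y[2] = 5×0 + 1×1 + 1×0 = 1; y[3] = 1×0 + 1×1 + 4×0 = 1; y[4] = 1×0 + 4×1 = 4; y[5] = 4×0 = 0

[0, 5, 1, 1, 4, 0]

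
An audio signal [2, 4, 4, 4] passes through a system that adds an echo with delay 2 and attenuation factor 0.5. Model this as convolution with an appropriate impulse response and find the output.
Direct-path + delayed-attenuated-path model → impulse response h = [1, 0, 0.5] (1 at lag 0, 0.5 at lag 2). Output y[n] = x[n] + 0.5·x[n - 2] (with x[n] = 0 outside 0..3): y[0] = 2 + 0.5×0 = 2; y[1] = 4 + 0.5×0 = 4; y[2] = 4 + 0.5×2 = 5.0; y[3] = 4 + 0.5×4 = 6.0; y[4] = 0 + 0.5×4 = 2.0; y[5] = 0 + 0.5×4 = 2.0. So y = [2, 4, 5.0, 6.0, 2.0, 2.0]

[2, 4, 5.0, 6.0, 2.0, 2.0]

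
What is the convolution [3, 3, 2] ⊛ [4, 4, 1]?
y[0] = 3×4 = 12; y[1] = 3×4 + 3×4 = 24; y[2] = 3×1 + 3×4 + 2×4 = 23; y[3] = 3×1 + 2×4 = 11; y[4] = 2×1 = 2

[12, 24, 23, 11, 2]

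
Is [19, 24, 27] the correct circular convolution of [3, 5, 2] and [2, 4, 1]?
Recompute circular convolution of [3, 5, 2] and [2, 4, 1]: y[0] = 3×2 + 5×1 + 2×4 = 19; y[1] = 3×4 + 5×2 + 2×1 = 24; y[2] = 3×1 + 5×4 + 2×2 = 27 → [19, 24, 27]. Given [19, 24, 27] matches, so answer: Yes

Yes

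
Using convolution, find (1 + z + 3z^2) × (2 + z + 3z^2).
Ascending coefficients: a = [1, 1, 3], b = [2, 1, 3]. c[0] = 1×2 = 2; c[1] = 1×1 + 1×2 = 3; c[2] = 1×3 + 1×1 + 3×2 = 10; c[3] = 1×3 + 3×1 = 6; c[4] = 3×3 = 9. Result coefficients: [2, 3, 10, 6, 9] → 2 + 3z + 10z^2 + 6z^3 + 9z^4

2 + 3z + 10z^2 + 6z^3 + 9z^4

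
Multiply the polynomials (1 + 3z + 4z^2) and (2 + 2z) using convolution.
Ascending coefficients: a = [1, 3, 4], b = [2, 2]. c[0] = 1×2 = 2; c[1] = 1×2 + 3×2 = 8; c[2] = 3×2 + 4×2 = 14; c[3] = 4×2 = 8. Result coefficients: [2, 8, 14, 8] → 2 + 8z + 14z^2 + 8z^3

2 + 8z + 14z^2 + 8z^3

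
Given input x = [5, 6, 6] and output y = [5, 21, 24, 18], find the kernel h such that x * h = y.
Output length 4 = len(x) + len(h) - 1 ⇒ len(h) = 2. Solve h forward using h[k] = (y[k] - Σ_{i≥1} x[i]·h[k-i]) / x[0]: h[0] = y[0] / x[0] = 5 / 5 = 1; h[1] = (y[1] - 6×1) / x[0] = (21 - 6×1) / 5 = 3. So h = [1, 3]. Forward-check [5, 6, 6] * [1, 3]: y[0] = 5×1 = 5; y[1] = 5×3 + 6×1 = 21; y[2] = 6×3 + 6×1 = 24; y[3] = 6×3 = 18 → [5, 21, 24, 18] ✓

[1, 3]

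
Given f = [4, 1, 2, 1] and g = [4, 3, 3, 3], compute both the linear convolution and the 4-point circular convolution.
Linear: y_lin[0] = 4×4 = 16; y_lin[1] = 4×3 + 1×4 = 16; y_lin[2] = 4×3 + 1×3 + 2×4 = 23; y_lin[3] = 4×3 + 1×3 + 2×3 + 1×4 = 25; y_lin[4] = 1×3 + 2×3 + 1×3 = 12; y_lin[5] = 2×3 + 1×3 = 9; y_lin[6] = 1×3 = 3 → [16, 16, 23, 25, 12, 9, 3]. Circular (length 4): y[0] = 4×4 + 1×3 + 2×3 + 1×3 = 28; y[1] = 4×3 + 1×4 + 2×3 + 1×3 = 25; y[2] = 4×3 + 1×3 + 2×4 + 1×3 = 26; y[3] = 4×3 + 1×3 + 2×3 + 1×4 = 25 → [28, 25, 26, 25]

Linear: [16, 16, 23, 25, 12, 9, 3], Circular: [28, 25, 26, 25]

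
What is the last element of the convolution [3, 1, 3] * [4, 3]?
Use y[k] = Σ_i a[i]·b[k-i] at k=3. y[3] = 3×3 = 9

9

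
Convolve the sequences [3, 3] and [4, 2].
y[0] = 3×4 = 12; y[1] = 3×2 + 3×4 = 18; y[2] = 3×2 = 6

[12, 18, 6]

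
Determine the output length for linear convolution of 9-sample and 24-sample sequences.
Linear/full convolution length: m + n - 1 = 9 + 24 - 1 = 32

32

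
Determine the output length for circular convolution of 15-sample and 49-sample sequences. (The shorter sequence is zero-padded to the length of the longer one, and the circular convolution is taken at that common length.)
Circular convolution (zero-padding the shorter input) has length max(m, n) = max(15, 49) = 49

49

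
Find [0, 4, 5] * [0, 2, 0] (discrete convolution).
y[0] = 0×0 = 0; y[1] = 0×2 + 4×0 = 0; y[2] = 0×0 + 4×2 + 5×0 = 8; y[3] = 4×0 + 5×2 = 10; y[4] = 5×0 = 0

[0, 0, 8, 10, 0]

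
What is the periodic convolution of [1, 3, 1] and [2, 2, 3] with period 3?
Use y[k] = Σ_j f[j]·g[(k-j) mod 3]. y[0] = 1×2 + 3×3 + 1×2 = 13; y[1] = 1×2 + 3×2 + 1×3 = 11; y[2] = 1×3 + 3×2 + 1×2 = 11. Result: [13, 11, 11]

[13, 11, 11]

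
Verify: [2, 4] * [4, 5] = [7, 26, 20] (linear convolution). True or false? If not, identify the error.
Recompute linear convolution of [2, 4] and [4, 5]: y[0] = 2×4 = 8; y[1] = 2×5 + 4×4 = 26; y[2] = 4×5 = 20 → [8, 26, 20]. Compare to given [7, 26, 20]: they differ at index 0: given 7, correct 8, so answer: No

No. Error at index 0: given 7, correct 8.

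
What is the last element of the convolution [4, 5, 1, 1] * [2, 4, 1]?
Use y[k] = Σ_i a[i]·b[k-i] at k=5. y[5] = 1×1 = 1

1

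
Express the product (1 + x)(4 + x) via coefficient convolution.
Ascending coefficients: a = [1, 1], b = [4, 1]. c[0] = 1×4 = 4; c[1] = 1×1 + 1×4 = 5; c[2] = 1×1 = 1. Result coefficients: [4, 5, 1] → 4 + 5x + x^2

4 + 5x + x^2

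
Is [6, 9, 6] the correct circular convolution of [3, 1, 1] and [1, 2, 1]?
Recompute circular convolution of [3, 1, 1] and [1, 2, 1]: y[0] = 3×1 + 1×1 + 1×2 = 6; y[1] = 3×2 + 1×1 + 1×1 = 8; y[2] = 3×1 + 1×2 + 1×1 = 6 → [6, 8, 6]. Compare to given [6, 9, 6]: they differ at index 1: given 9, correct 8, so answer: No

No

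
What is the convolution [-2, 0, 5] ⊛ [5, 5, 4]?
y[0] = -2×5 = -10; y[1] = -2×5 + 0×5 = -10; y[2] = -2×4 + 0×5 + 5×5 = 17; y[3] = 0×4 + 5×5 = 25; y[4] = 5×4 = 20

[-10, -10, 17, 25, 20]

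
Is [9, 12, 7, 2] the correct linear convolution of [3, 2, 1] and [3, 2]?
Recompute linear convolution of [3, 2, 1] and [3, 2]: y[0] = 3×3 = 9; y[1] = 3×2 + 2×3 = 12; y[2] = 2×2 + 1×3 = 7; y[3] = 1×2 = 2 → [9, 12, 7, 2]. Given [9, 12, 7, 2] matches, so answer: Yes

Yes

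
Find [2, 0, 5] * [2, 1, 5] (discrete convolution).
y[0] = 2×2 = 4; y[1] = 2×1 + 0×2 = 2; y[2] = 2×5 + 0×1 + 5×2 = 20; y[3] = 0×5 + 5×1 = 5; y[4] = 5×5 = 25

[4, 2, 20, 5, 25]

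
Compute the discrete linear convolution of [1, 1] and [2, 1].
y[0] = 1×2 = 2; y[1] = 1×1 + 1×2 = 3; y[2] = 1×1 = 1

[2, 3, 1]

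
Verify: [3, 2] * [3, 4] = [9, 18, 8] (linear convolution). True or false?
Recompute linear convolution of [3, 2] and [3, 4]: y[0] = 3×3 = 9; y[1] = 3×4 + 2×3 = 18; y[2] = 2×4 = 8 → [9, 18, 8]. Given [9, 18, 8] matches, so answer: Yes

Yes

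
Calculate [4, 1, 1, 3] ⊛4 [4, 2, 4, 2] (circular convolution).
Use y[k] = Σ_j u[j]·v[(k-j) mod 4]. y[0] = 4×4 + 1×2 + 1×4 + 3×2 = 28; y[1] = 4×2 + 1×4 + 1×2 + 3×4 = 26; y[2] = 4×4 + 1×2 + 1×4 + 3×2 = 28; y[3] = 4×2 + 1×4 + 1×2 + 3×4 = 26. Result: [28, 26, 28, 26]

[28, 26, 28, 26]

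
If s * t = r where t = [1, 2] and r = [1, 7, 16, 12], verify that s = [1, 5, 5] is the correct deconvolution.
Forward-compute [1, 5, 5] * [1, 2]: r[0] = 1×1 = 1; r[1] = 1×2 + 5×1 = 7; r[2] = 5×2 + 5×1 = 15; r[3] = 5×2 = 10 → [1, 7, 15, 10]. Does not match given r = [1, 7, 16, 12].

Not verified. [1, 5, 5] * [1, 2] = [1, 7, 15, 10], which differs from [1, 7, 16, 12] at index 2.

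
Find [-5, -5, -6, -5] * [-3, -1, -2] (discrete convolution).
y[0] = -5×-3 = 15; y[1] = -5×-1 + -5×-3 = 20; y[2] = -5×-2 + -5×-1 + -6×-3 = 33; y[3] = -5×-2 + -6×-1 + -5×-3 = 31; y[4] = -6×-2 + -5×-1 = 17; y[5] = -5×-2 = 10

[15, 20, 33, 31, 17, 10]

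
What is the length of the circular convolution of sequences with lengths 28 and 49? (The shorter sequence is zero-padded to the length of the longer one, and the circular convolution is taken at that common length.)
Circular convolution (zero-padding the shorter input) has length max(m, n) = max(28, 49) = 49

49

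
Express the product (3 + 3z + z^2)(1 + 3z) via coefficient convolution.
Ascending coefficients: a = [3, 3, 1], b = [1, 3]. c[0] = 3×1 = 3; c[1] = 3×3 + 3×1 = 12; c[2] = 3×3 + 1×1 = 10; c[3] = 1×3 = 3. Result coefficients: [3, 12, 10, 3] → 3 + 12z + 10z^2 + 3z^3

3 + 12z + 10z^2 + 3z^3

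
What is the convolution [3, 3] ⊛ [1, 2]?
y[0] = 3×1 = 3; y[1] = 3×2 + 3×1 = 9; y[2] = 3×2 = 6

[3, 9, 6]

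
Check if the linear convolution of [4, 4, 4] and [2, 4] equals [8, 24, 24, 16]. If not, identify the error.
Recompute linear convolution of [4, 4, 4] and [2, 4]: y[0] = 4×2 = 8; y[1] = 4×4 + 4×2 = 24; y[2] = 4×4 + 4×2 = 24; y[3] = 4×4 = 16 → [8, 24, 24, 16]. Given [8, 24, 24, 16] matches, so answer: Yes

Yes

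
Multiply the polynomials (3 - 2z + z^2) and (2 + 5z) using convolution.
Ascending coefficients: a = [3, -2, 1], b = [2, 5]. c[0] = 3×2 = 6; c[1] = 3×5 + -2×2 = 11; c[2] = -2×5 + 1×2 = -8; c[3] = 1×5 = 5. Result coefficients: [6, 11, -8, 5] → 6 + 11z - 8z^2 + 5z^3

6 + 11z - 8z^2 + 5z^3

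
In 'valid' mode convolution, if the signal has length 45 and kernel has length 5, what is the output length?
'Valid' mode counts only positions where the kernel fully overlaps the signal: m - n + 1 = 45 - 5 + 1 = 41

41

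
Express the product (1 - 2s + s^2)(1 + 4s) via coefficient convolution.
Ascending coefficients: a = [1, -2, 1], b = [1, 4]. c[0] = 1×1 = 1; c[1] = 1×4 + -2×1 = 2; c[2] = -2×4 + 1×1 = -7; c[3] = 1×4 = 4. Result coefficients: [1, 2, -7, 4] → 1 + 2s - 7s^2 + 4s^3

1 + 2s - 7s^2 + 4s^3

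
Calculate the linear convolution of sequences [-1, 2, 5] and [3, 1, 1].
y[0] = -1×3 = -3; y[1] = -1×1 + 2×3 = 5; y[2] = -1×1 + 2×1 + 5×3 = 16; y[3] = 2×1 + 5×1 = 7; y[4] = 5×1 = 5

[-3, 5, 16, 7, 5]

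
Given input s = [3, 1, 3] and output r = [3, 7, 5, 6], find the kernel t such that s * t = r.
Output length 4 = len(s) + len(t) - 1 ⇒ len(t) = 2. Solve t forward using t[k] = (r[k] - Σ_{i≥1} s[i]·t[k-i]) / s[0]: t[0] = r[0] / s[0] = 3 / 3 = 1; t[1] = (r[1] - 1×1) / s[0] = (7 - 1×1) / 3 = 2. So t = [1, 2]. Forward-check [3, 1, 3] * [1, 2]: r[0] = 3×1 = 3; r[1] = 3×2 + 1×1 = 7; r[2] = 1×2 + 3×1 = 5; r[3] = 3×2 = 6 → [3, 7, 5, 6] ✓

[1, 2]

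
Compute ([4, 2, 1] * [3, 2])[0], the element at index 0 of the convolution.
Use y[k] = Σ_i a[i]·b[k-i] at k=0. y[0] = 4×3 = 12

12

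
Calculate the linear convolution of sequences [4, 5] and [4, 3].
y[0] = 4×4 = 16; y[1] = 4×3 + 5×4 = 32; y[2] = 5×3 = 15

[16, 32, 15]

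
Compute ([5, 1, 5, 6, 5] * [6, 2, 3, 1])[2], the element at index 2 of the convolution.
Use y[k] = Σ_i a[i]·b[k-i] at k=2. y[2] = 5×3 + 1×2 + 5×6 = 47

47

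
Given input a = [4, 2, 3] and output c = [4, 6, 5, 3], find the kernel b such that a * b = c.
Output length 4 = len(a) + len(b) - 1 ⇒ len(b) = 2. Solve b forward using b[k] = (c[k] - Σ_{i≥1} a[i]·b[k-i]) / a[0]: b[0] = c[0] / a[0] = 4 / 4 = 1; b[1] = (c[1] - 2×1) / a[0] = (6 - 2×1) / 4 = 1. So b = [1, 1]. Forward-check [4, 2, 3] * [1, 1]: c[0] = 4×1 = 4; c[1] = 4×1 + 2×1 = 6; c[2] = 2×1 + 3×1 = 5; c[3] = 3×1 = 3 → [4, 6, 5, 3] ✓

[1, 1]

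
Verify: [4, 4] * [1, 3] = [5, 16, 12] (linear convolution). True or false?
Recompute linear convolution of [4, 4] and [1, 3]: y[0] = 4×1 = 4; y[1] = 4×3 + 4×1 = 16; y[2] = 4×3 = 12 → [4, 16, 12]. Compare to given [5, 16, 12]: they differ at index 0: given 5, correct 4, so answer: No

No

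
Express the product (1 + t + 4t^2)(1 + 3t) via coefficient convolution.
Ascending coefficients: a = [1, 1, 4], b = [1, 3]. c[0] = 1×1 = 1; c[1] = 1×3 + 1×1 = 4; c[2] = 1×3 + 4×1 = 7; c[3] = 4×3 = 12. Result coefficients: [1, 4, 7, 12] → 1 + 4t + 7t^2 + 12t^3

1 + 4t + 7t^2 + 12t^3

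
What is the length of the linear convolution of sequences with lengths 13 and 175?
Linear/full convolution length: m + n - 1 = 13 + 175 - 1 = 187

187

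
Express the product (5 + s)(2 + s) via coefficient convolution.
Ascending coefficients: a = [5, 1], b = [2, 1]. c[0] = 5×2 = 10; c[1] = 5×1 + 1×2 = 7; c[2] = 1×1 = 1. Result coefficients: [10, 7, 1] → 10 + 7s + s^2

10 + 7s + s^2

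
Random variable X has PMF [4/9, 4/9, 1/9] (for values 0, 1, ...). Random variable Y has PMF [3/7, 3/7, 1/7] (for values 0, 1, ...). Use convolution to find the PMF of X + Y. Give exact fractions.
P(X+Y=k) = Σ_i P(X=i)·P(Y=k-i) — a convolution of [4/9, 4/9, 1/9] and [3/7, 3/7, 1/7]. P(X+Y=0) = (4/9)×(3/7) = 4/21; P(X+Y=1) = (4/9)×(3/7) + (4/9)×(3/7) = 4/21 + 4/21 = 8/21; P(X+Y=2) = (4/9)×(1/7) + (4/9)×(3/7) + (1/9)×(3/7) = 4/63 + 4/21 + 1/21 = 19/63; P(X+Y=3) = (4/9)×(1/7) + (1/9)×(3/7) = 4/63 + 1/21 = 1/9; P(X+Y=4) = (1/9)×(1/7) = 1/63. PMF: [4/21, 8/21, 19/63, 1/9, 1/63] (sums to 1 ✓)

[4/21, 8/21, 19/63, 1/9, 1/63]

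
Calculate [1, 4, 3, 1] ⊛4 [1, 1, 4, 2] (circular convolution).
Use y[k] = Σ_j u[j]·v[(k-j) mod 4]. y[0] = 1×1 + 4×2 + 3×4 + 1×1 = 22; y[1] = 1×1 + 4×1 + 3×2 + 1×4 = 15; y[2] = 1×4 + 4×1 + 3×1 + 1×2 = 13; y[3] = 1×2 + 4×4 + 3×1 + 1×1 = 22. Result: [22, 15, 13, 22]

[22, 15, 13, 22]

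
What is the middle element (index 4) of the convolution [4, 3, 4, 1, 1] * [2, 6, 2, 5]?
Use y[k] = Σ_i a[i]·b[k-i] at k=4. y[4] = 3×5 + 4×2 + 1×6 + 1×2 = 31

31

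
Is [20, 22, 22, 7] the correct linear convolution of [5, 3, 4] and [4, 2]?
Recompute linear convolution of [5, 3, 4] and [4, 2]: y[0] = 5×4 = 20; y[1] = 5×2 + 3×4 = 22; y[2] = 3×2 + 4×4 = 22; y[3] = 4×2 = 8 → [20, 22, 22, 8]. Compare to given [20, 22, 22, 7]: they differ at index 3: given 7, correct 8, so answer: No

No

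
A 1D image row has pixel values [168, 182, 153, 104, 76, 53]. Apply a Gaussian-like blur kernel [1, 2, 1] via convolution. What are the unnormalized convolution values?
Convolve image row [168, 182, 153, 104, 76, 53] with kernel [1, 2, 1]: y[0] = 168×1 = 168; y[1] = 168×2 + 182×1 = 518; y[2] = 168×1 + 182×2 + 153×1 = 685; y[3] = 182×1 + 153×2 + 104×1 = 592; y[4] = 153×1 + 104×2 + 76×1 = 437; y[5] = 104×1 + 76×2 + 53×1 = 309; y[6] = 76×1 + 53×2 = 182; y[7] = 53×1 = 53 → [168, 518, 685, 592, 437, 309, 182, 53]. Normalization factor = sum(kernel) = 4.

[168, 518, 685, 592, 437, 309, 182, 53]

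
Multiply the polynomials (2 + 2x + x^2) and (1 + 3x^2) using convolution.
Ascending coefficients: a = [2, 2, 1], b = [1, 0, 3]. c[0] = 2×1 = 2; c[1] = 2×0 + 2×1 = 2; c[2] = 2×3 + 2×0 + 1×1 = 7; c[3] = 2×3 + 1×0 = 6; c[4] = 1×3 = 3. Result coefficients: [2, 2, 7, 6, 3] → 2 + 2x + 7x^2 + 6x^3 + 3x^4

2 + 2x + 7x^2 + 6x^3 + 3x^4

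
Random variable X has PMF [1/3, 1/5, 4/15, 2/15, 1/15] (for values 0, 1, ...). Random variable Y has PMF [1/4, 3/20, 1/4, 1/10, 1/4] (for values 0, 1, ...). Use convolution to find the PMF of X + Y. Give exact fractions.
P(X+Y=k) = Σ_i P(X=i)·P(Y=k-i) — a convolution of [1/3, 1/5, 4/15, 2/15, 1/15] and [1/4, 3/20, 1/4, 1/10, 1/4]. P(X+Y=0) = (1/3)×(1/4) = 1/12; P(X+Y=1) = (1/3)×(3/20) + (1/5)×(1/4) = 1/20 + 1/20 = 1/10; P(X+Y=2) = (1/3)×(1/4) + (1/5)×(3/20) + (4/15)×(1/4) = 1/12 + 3/100 + 1/15 = 9/50; P(X+Y=3) = (1/3)×(1/10) + (1/5)×(1/4) + (4/15)×(3/20) + (2/15)×(1/4) = 1/30 + 1/20 + 1/25 + 1/30 = 47/300; P(X+Y=4) = (1/3)×(1/4) + (1/5)×(1/10) + (4/15)×(1/4) + (2/15)×(3/20) + (1/15)×(1/4) = 1/12 + 1/50 + 1/15 + 1/50 + 1/60 = 31/150; P(X+Y=5) = (1/5)×(1/4) + (4/15)×(1/10) + (2/15)×(1/4) + (1/15)×(3/20) = 1/20 + 2/75 + 1/30 + 1/100 = 3/25; P(X+Y=6) = (4/15)×(1/4) + (2/15)×(1/10) + (1/15)×(1/4) = 1/15 + 1/75 + 1/60 = 29/300; P(X+Y=7) = (2/15)×(1/4) + (1/15)×(1/10) = 1/30 + 1/150 = 1/25; P(X+Y=8) = (1/15)×(1/4) = 1/60. PMF: [1/12, 1/10, 9/50, 47/300, 31/150, 3/25, 29/300, 1/25, 1/60] (sums to 1 ✓)

[1/12, 1/10, 9/50, 47/300, 31/150, 3/25, 29/300, 1/25, 1/60]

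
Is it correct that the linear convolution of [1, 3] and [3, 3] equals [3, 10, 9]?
Recompute linear convolution of [1, 3] and [3, 3]: y[0] = 1×3 = 3; y[1] = 1×3 + 3×3 = 12; y[2] = 3×3 = 9 → [3, 12, 9]. Compare to given [3, 10, 9]: they differ at index 1: given 10, correct 12, so answer: No

No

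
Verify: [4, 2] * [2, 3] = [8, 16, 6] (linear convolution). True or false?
Recompute linear convolution of [4, 2] and [2, 3]: y[0] = 4×2 = 8; y[1] = 4×3 + 2×2 = 16; y[2] = 2×3 = 6 → [8, 16, 6]. Given [8, 16, 6] matches, so answer: Yes

Yes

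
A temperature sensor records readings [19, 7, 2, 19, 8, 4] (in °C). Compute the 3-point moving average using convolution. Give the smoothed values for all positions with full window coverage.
3-point moving average kernel = [1, 1, 1]. Apply in 'valid' mode (full window coverage): avg[0] = (19 + 7 + 2) / 3 = 9.33; avg[1] = (7 + 2 + 19) / 3 = 9.33; avg[2] = (2 + 19 + 8) / 3 = 9.67; avg[3] = (19 + 8 + 4) / 3 = 10.33. Smoothed values: [9.33, 9.33, 9.67, 10.33]

[9.33, 9.33, 9.67, 10.33]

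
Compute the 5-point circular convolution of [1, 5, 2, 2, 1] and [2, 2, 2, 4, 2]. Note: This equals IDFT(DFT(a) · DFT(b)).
Either evaluate y[k] = Σ_j a[j]·b[(k-j) mod 5] directly, or use IDFT(DFT(a) · DFT(b)). y[0] = 1×2 + 5×2 + 2×4 + 2×2 + 1×2 = 26; y[1] = 1×2 + 5×2 + 2×2 + 2×4 + 1×2 = 26; y[2] = 1×2 + 5×2 + 2×2 + 2×2 + 1×4 = 24; y[3] = 1×4 + 5×2 + 2×2 + 2×2 + 1×2 = 24; y[4] = 1×2 + 5×4 + 2×2 + 2×2 + 1×2 = 32. Result: [26, 26, 24, 24, 32]

[26, 26, 24, 24, 32]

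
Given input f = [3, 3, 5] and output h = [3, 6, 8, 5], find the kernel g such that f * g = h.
Output length 4 = len(f) + len(g) - 1 ⇒ len(g) = 2. Solve g forward using g[k] = (h[k] - Σ_{i≥1} f[i]·g[k-i]) / f[0]: g[0] = h[0] / f[0] = 3 / 3 = 1; g[1] = (h[1] - 3×1) / f[0] = (6 - 3×1) / 3 = 1. So g = [1, 1]. Forward-check [3, 3, 5] * [1, 1]: h[0] = 3×1 = 3; h[1] = 3×1 + 3×1 = 6; h[2] = 3×1 + 5×1 = 8; h[3] = 5×1 = 5 → [3, 6, 8, 5] ✓

[1, 1]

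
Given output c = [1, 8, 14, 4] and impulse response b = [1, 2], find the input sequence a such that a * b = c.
Deconvolve c=[1, 8, 14, 4] by b=[1, 2]. Since b[0]=1, solve forward: a[0] = c[0] / 1 = 1; a[1] = (c[1] - 1×2) / 1 = 6; a[2] = (c[2] - 6×2) / 1 = 2. So a = [1, 6, 2]. Check by forward convolution: c[0] = 1×1 = 1; c[1] = 1×2 + 6×1 = 8; c[2] = 6×2 + 2×1 = 14; c[3] = 2×2 = 4

[1, 6, 2]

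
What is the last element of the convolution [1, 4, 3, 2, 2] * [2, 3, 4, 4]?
Use y[k] = Σ_i a[i]·b[k-i] at k=7. y[7] = 2×4 = 8

8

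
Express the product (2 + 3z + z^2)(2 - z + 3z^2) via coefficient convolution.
Ascending coefficients: a = [2, 3, 1], b = [2, -1, 3]. c[0] = 2×2 = 4; c[1] = 2×-1 + 3×2 = 4; c[2] = 2×3 + 3×-1 + 1×2 = 5; c[3] = 3×3 + 1×-1 = 8; c[4] = 1×3 = 3. Result coefficients: [4, 4, 5, 8, 3] → 4 + 4z + 5z^2 + 8z^3 + 3z^4

4 + 4z + 5z^2 + 8z^3 + 3z^4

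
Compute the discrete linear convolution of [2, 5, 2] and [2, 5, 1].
y[0] = 2×2 = 4; y[1] = 2×5 + 5×2 = 20; y[2] = 2×1 + 5×5 + 2×2 = 31; y[3] = 5×1 + 2×5 = 15; y[4] = 2×1 = 2

[4, 20, 31, 15, 2]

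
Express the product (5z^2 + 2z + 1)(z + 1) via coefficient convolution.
Ascending coefficients: a = [1, 2, 5], b = [1, 1]. c[0] = 1×1 = 1; c[1] = 1×1 + 2×1 = 3; c[2] = 2×1 + 5×1 = 7; c[3] = 5×1 = 5. Result coefficients: [1, 3, 7, 5] → 5z^3 + 7z^2 + 3z + 1

5z^3 + 7z^2 + 3z + 1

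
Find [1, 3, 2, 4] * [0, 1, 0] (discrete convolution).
y[0] = 1×0 = 0; y[1] = 1×1 + 3×0 = 1; y[2] = 1×0 + 3×1 + 2×0 = 3; y[3] = 3×0 + 2×1 + 4×0 = 2; y[4] = 2×0 + 4×1 = 4; y[5] = 4×0 = 0

[0, 1, 3, 2, 4, 0]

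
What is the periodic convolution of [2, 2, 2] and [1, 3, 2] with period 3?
Use y[k] = Σ_j x[j]·h[(k-j) mod 3]. y[0] = 2×1 + 2×2 + 2×3 = 12; y[1] = 2×3 + 2×1 + 2×2 = 12; y[2] = 2×2 + 2×3 + 2×1 = 12. Result: [12, 12, 12]

[12, 12, 12]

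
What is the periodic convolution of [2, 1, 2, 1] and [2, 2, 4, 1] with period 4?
Use y[k] = Σ_j a[j]·b[(k-j) mod 4]. y[0] = 2×2 + 1×1 + 2×4 + 1×2 = 15; y[1] = 2×2 + 1×2 + 2×1 + 1×4 = 12; y[2] = 2×4 + 1×2 + 2×2 + 1×1 = 15; y[3] = 2×1 + 1×4 + 2×2 + 1×2 = 12. Result: [15, 12, 15, 12]

[15, 12, 15, 12]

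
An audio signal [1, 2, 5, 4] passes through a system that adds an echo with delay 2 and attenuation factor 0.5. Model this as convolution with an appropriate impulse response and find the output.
Direct-path + delayed-attenuated-path model → impulse response h = [1, 0, 0.5] (1 at lag 0, 0.5 at lag 2). Output y[n] = x[n] + 0.5·x[n - 2] (with x[n] = 0 outside 0..3): y[0] = 1 + 0.5×0 = 1; y[1] = 2 + 0.5×0 = 2; y[2] = 5 + 0.5×1 = 5.5; y[3] = 4 + 0.5×2 = 5.0; y[4] = 0 + 0.5×5 = 2.5; y[5] = 0 + 0.5×4 = 2.0. So y = [1, 2, 5.5, 5.0, 2.5, 2.0]

[1, 2, 5.5, 5.0, 2.5, 2.0]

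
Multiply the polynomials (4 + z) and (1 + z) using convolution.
Ascending coefficients: a = [4, 1], b = [1, 1]. c[0] = 4×1 = 4; c[1] = 4×1 + 1×1 = 5; c[2] = 1×1 = 1. Result coefficients: [4, 5, 1] → 4 + 5z + z^2

4 + 5z + z^2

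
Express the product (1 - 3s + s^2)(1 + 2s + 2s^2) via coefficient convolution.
Ascending coefficients: a = [1, -3, 1], b = [1, 2, 2]. c[0] = 1×1 = 1; c[1] = 1×2 + -3×1 = -1; c[2] = 1×2 + -3×2 + 1×1 = -3; c[3] = -3×2 + 1×2 = -4; c[4] = 1×2 = 2. Result coefficients: [1, -1, -3, -4, 2] → 1 - s - 3s^2 - 4s^3 + 2s^4

1 - s - 3s^2 - 4s^3 + 2s^4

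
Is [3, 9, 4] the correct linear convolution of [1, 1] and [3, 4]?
Recompute linear convolution of [1, 1] and [3, 4]: y[0] = 1×3 = 3; y[1] = 1×4 + 1×3 = 7; y[2] = 1×4 = 4 → [3, 7, 4]. Compare to given [3, 9, 4]: they differ at index 1: given 9, correct 7, so answer: No

No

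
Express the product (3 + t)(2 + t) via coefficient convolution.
Ascending coefficients: a = [3, 1], b = [2, 1]. c[0] = 3×2 = 6; c[1] = 3×1 + 1×2 = 5; c[2] = 1×1 = 1. Result coefficients: [6, 5, 1] → 6 + 5t + t^2

6 + 5t + t^2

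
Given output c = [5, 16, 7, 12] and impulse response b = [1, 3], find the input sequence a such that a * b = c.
Deconvolve c=[5, 16, 7, 12] by b=[1, 3]. Since b[0]=1, solve forward: a[0] = c[0] / 1 = 5; a[1] = (c[1] - 5×3) / 1 = 1; a[2] = (c[2] - 1×3) / 1 = 4. So a = [5, 1, 4]. Check by forward convolution: c[0] = 5×1 = 5; c[1] = 5×3 + 1×1 = 16; c[2] = 1×3 + 4×1 = 7; c[3] = 4×3 = 12

[5, 1, 4]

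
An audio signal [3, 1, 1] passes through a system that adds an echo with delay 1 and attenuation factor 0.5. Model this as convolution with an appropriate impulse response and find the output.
Direct-path + delayed-attenuated-path model → impulse response h = [1, 0.5] (1 at lag 0, 0.5 at lag 1). Output y[n] = x[n] + 0.5·x[n - 1] (with x[n] = 0 outside 0..2): y[0] = 3 + 0.5×0 = 3; y[1] = 1 + 0.5×3 = 2.5; y[2] = 1 + 0.5×1 = 1.5; y[3] = 0 + 0.5×1 = 0.5. So y = [3, 2.5, 1.5, 0.5]

[3, 2.5, 1.5, 0.5]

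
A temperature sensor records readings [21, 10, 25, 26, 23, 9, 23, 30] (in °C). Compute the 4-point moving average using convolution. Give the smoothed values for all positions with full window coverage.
4-point moving average kernel = [1, 1, 1, 1]. Apply in 'valid' mode (full window coverage): avg[0] = (21 + 10 + 25 + 26) / 4 = 20.5; avg[1] = (10 + 25 + 26 + 23) / 4 = 21.0; avg[2] = (25 + 26 + 23 + 9) / 4 = 20.75; avg[3] = (26 + 23 + 9 + 23) / 4 = 20.25; avg[4] = (23 + 9 + 23 + 30) / 4 = 21.25. Smoothed values: [20.5, 21.0, 20.75, 20.25, 21.25]

[20.5, 21.0, 20.75, 20.25, 21.25]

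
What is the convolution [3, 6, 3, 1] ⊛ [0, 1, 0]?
y[0] = 3×0 = 0; y[1] = 3×1 + 6×0 = 3; y[2] = 3×0 + 6×1 + 3×0 = 6; y[3] = 6×0 + 3×1 + 1×0 = 3; y[4] = 3×0 + 1×1 = 1; y[5] = 1×0 = 0

[0, 3, 6, 3, 1, 0]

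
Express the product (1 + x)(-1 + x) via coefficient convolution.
Ascending coefficients: a = [1, 1], b = [-1, 1]. c[0] = 1×-1 = -1; c[1] = 1×1 + 1×-1 = 0; c[2] = 1×1 = 1. Result coefficients: [-1, 0, 1] → -1 + x^2

-1 + x^2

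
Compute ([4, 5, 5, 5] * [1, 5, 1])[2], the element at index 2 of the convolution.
Use y[k] = Σ_i a[i]·b[k-i] at k=2. y[2] = 4×1 + 5×5 + 5×1 = 34

34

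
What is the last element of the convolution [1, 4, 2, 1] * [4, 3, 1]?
Use y[k] = Σ_i a[i]·b[k-i] at k=5. y[5] = 1×1 = 1

1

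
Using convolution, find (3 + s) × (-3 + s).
Ascending coefficients: a = [3, 1], b = [-3, 1]. c[0] = 3×-3 = -9; c[1] = 3×1 + 1×-3 = 0; c[2] = 1×1 = 1. Result coefficients: [-9, 0, 1] → -9 + s^2

-9 + s^2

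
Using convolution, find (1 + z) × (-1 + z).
Ascending coefficients: a = [1, 1], b = [-1, 1]. c[0] = 1×-1 = -1; c[1] = 1×1 + 1×-1 = 0; c[2] = 1×1 = 1. Result coefficients: [-1, 0, 1] → -1 + z^2

-1 + z^2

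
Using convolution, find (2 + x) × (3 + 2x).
Ascending coefficients: a = [2, 1], b = [3, 2]. c[0] = 2×3 = 6; c[1] = 2×2 + 1×3 = 7; c[2] = 1×2 = 2. Result coefficients: [6, 7, 2] → 6 + 7x + 2x^2

6 + 7x + 2x^2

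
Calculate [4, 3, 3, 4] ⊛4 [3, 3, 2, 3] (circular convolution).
Use y[k] = Σ_j a[j]·b[(k-j) mod 4]. y[0] = 4×3 + 3×3 + 3×2 + 4×3 = 39; y[1] = 4×3 + 3×3 + 3×3 + 4×2 = 38; y[2] = 4×2 + 3×3 + 3×3 + 4×3 = 38; y[3] = 4×3 + 3×2 + 3×3 + 4×3 = 39. Result: [39, 38, 38, 39]

[39, 38, 38, 39]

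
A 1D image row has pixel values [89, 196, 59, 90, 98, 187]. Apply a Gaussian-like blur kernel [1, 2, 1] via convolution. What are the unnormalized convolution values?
Convolve image row [89, 196, 59, 90, 98, 187] with kernel [1, 2, 1]: y[0] = 89×1 = 89; y[1] = 89×2 + 196×1 = 374; y[2] = 89×1 + 196×2 + 59×1 = 540; y[3] = 196×1 + 59×2 + 90×1 = 404; y[4] = 59×1 + 90×2 + 98×1 = 337; y[5] = 90×1 + 98×2 + 187×1 = 473; y[6] = 98×1 + 187×2 = 472; y[7] = 187×1 = 187 → [89, 374, 540, 404, 337, 473, 472, 187]. Normalization factor = sum(kernel) = 4.

[89, 374, 540, 404, 337, 473, 472, 187]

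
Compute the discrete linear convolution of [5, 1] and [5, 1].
y[0] = 5×5 = 25; y[1] = 5×1 + 1×5 = 10; y[2] = 1×1 = 1

[25, 10, 1]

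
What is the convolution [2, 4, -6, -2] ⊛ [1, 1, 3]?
y[0] = 2×1 = 2; y[1] = 2×1 + 4×1 = 6; y[2] = 2×3 + 4×1 + -6×1 = 4; y[3] = 4×3 + -6×1 + -2×1 = 4; y[4] = -6×3 + -2×1 = -20; y[5] = -2×3 = -6

[2, 6, 4, 4, -20, -6]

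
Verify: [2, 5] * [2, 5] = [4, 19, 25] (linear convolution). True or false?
Recompute linear convolution of [2, 5] and [2, 5]: y[0] = 2×2 = 4; y[1] = 2×5 + 5×2 = 20; y[2] = 5×5 = 25 → [4, 20, 25]. Compare to given [4, 19, 25]: they differ at index 1: given 19, correct 20, so answer: No

No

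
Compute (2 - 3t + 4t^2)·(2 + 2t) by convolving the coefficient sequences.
Ascending coefficients: a = [2, -3, 4], b = [2, 2]. c[0] = 2×2 = 4; c[1] = 2×2 + -3×2 = -2; c[2] = -3×2 + 4×2 = 2; c[3] = 4×2 = 8. Result coefficients: [4, -2, 2, 8] → 4 - 2t + 2t^2 + 8t^3

4 - 2t + 2t^2 + 8t^3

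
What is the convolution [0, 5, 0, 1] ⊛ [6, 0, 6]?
y[0] = 0×6 = 0; y[1] = 0×0 + 5×6 = 30; y[2] = 0×6 + 5×0 + 0×6 = 0; y[3] = 5×6 + 0×0 + 1×6 = 36; y[4] = 0×6 + 1×0 = 0; y[5] = 1×6 = 6

[0, 30, 0, 36, 0, 6]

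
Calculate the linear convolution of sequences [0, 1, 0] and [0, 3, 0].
y[0] = 0×0 = 0; y[1] = 0×3 + 1×0 = 0; y[2] = 0×0 + 1×3 + 0×0 = 3; y[3] = 1×0 + 0×3 = 0; y[4] = 0×0 = 0

[0, 0, 3, 0, 0]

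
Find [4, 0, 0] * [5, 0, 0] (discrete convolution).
y[0] = 4×5 = 20; y[1] = 4×0 + 0×5 = 0; y[2] = 4×0 + 0×0 + 0×5 = 0; y[3] = 0×0 + 0×0 = 0; y[4] = 0×0 = 0

[20, 0, 0, 0, 0]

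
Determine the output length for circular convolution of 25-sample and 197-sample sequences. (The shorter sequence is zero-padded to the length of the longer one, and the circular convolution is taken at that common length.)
Circular convolution (zero-padding the shorter input) has length max(m, n) = max(25, 197) = 197

197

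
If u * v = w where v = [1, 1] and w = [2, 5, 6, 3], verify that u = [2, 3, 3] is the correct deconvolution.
Forward-compute [2, 3, 3] * [1, 1]: w[0] = 2×1 = 2; w[1] = 2×1 + 3×1 = 5; w[2] = 3×1 + 3×1 = 6; w[3] = 3×1 = 3 → [2, 5, 6, 3]. Matches given w = [2, 5, 6, 3], so verified.

Verified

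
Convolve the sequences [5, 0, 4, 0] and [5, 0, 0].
y[0] = 5×5 = 25; y[1] = 5×0 + 0×5 = 0; y[2] = 5×0 + 0×0 + 4×5 = 20; y[3] = 0×0 + 4×0 + 0×5 = 0; y[4] = 4×0 + 0×0 = 0; y[5] = 0×0 = 0

[25, 0, 20, 0, 0, 0]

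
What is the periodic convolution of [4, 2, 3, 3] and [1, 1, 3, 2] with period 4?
Use y[k] = Σ_j s[j]·t[(k-j) mod 4]. y[0] = 4×1 + 2×2 + 3×3 + 3×1 = 20; y[1] = 4×1 + 2×1 + 3×2 + 3×3 = 21; y[2] = 4×3 + 2×1 + 3×1 + 3×2 = 23; y[3] = 4×2 + 2×3 + 3×1 + 3×1 = 20. Result: [20, 21, 23, 20]

[20, 21, 23, 20]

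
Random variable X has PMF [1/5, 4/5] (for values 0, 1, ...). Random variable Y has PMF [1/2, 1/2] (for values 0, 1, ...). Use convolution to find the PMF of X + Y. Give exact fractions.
P(X+Y=k) = Σ_i P(X=i)·P(Y=k-i) — a convolution of [1/5, 4/5] and [1/2, 1/2]. P(X+Y=0) = (1/5)×(1/2) = 1/10; P(X+Y=1) = (1/5)×(1/2) + (4/5)×(1/2) = 1/10 + 2/5 = 1/2; P(X+Y=2) = (4/5)×(1/2) = 2/5. PMF: [1/10, 1/2, 2/5] (sums to 1 ✓)

[1/10, 1/2, 2/5]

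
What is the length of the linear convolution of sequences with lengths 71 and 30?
Linear/full convolution length: m + n - 1 = 71 + 30 - 1 = 100

100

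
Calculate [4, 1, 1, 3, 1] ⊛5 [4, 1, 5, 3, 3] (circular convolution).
Use y[k] = Σ_j f[j]·g[(k-j) mod 5]. y[0] = 4×4 + 1×3 + 1×3 + 3×5 + 1×1 = 38; y[1] = 4×1 + 1×4 + 1×3 + 3×3 + 1×5 = 25; y[2] = 4×5 + 1×1 + 1×4 + 3×3 + 1×3 = 37; y[3] = 4×3 + 1×5 + 1×1 + 3×4 + 1×3 = 33; y[4] = 4×3 + 1×3 + 1×5 + 3×1 + 1×4 = 27. Result: [38, 25, 37, 33, 27]

[38, 25, 37, 33, 27]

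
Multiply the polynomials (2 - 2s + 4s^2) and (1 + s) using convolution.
Ascending coefficients: a = [2, -2, 4], b = [1, 1]. c[0] = 2×1 = 2; c[1] = 2×1 + -2×1 = 0; c[2] = -2×1 + 4×1 = 2; c[3] = 4×1 = 4. Result coefficients: [2, 0, 2, 4] → 2 + 2s^2 + 4s^3

2 + 2s^2 + 4s^3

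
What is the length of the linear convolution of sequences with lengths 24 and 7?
Linear/full convolution length: m + n - 1 = 24 + 7 - 1 = 30

30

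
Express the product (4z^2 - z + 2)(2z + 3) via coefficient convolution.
Ascending coefficients: a = [2, -1, 4], b = [3, 2]. c[0] = 2×3 = 6; c[1] = 2×2 + -1×3 = 1; c[2] = -1×2 + 4×3 = 10; c[3] = 4×2 = 8. Result coefficients: [6, 1, 10, 8] → 8z^3 + 10z^2 + z + 6

8z^3 + 10z^2 + z + 6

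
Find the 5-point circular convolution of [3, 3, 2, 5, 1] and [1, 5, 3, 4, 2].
Use y[k] = Σ_j u[j]·v[(k-j) mod 5]. y[0] = 3×1 + 3×2 + 2×4 + 5×3 + 1×5 = 37; y[1] = 3×5 + 3×1 + 2×2 + 5×4 + 1×3 = 45; y[2] = 3×3 + 3×5 + 2×1 + 5×2 + 1×4 = 40; y[3] = 3×4 + 3×3 + 2×5 + 5×1 + 1×2 = 38; y[4] = 3×2 + 3×4 + 2×3 + 5×5 + 1×1 = 50. Result: [37, 45, 40, 38, 50]

[37, 45, 40, 38, 50]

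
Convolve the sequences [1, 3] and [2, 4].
y[0] = 1×2 = 2; y[1] = 1×4 + 3×2 = 10; y[2] = 3×4 = 12

[2, 10, 12]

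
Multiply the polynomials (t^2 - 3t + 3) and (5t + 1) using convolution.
Ascending coefficients: a = [3, -3, 1], b = [1, 5]. c[0] = 3×1 = 3; c[1] = 3×5 + -3×1 = 12; c[2] = -3×5 + 1×1 = -14; c[3] = 1×5 = 5. Result coefficients: [3, 12, -14, 5] → 5t^3 - 14t^2 + 12t + 3

5t^3 - 14t^2 + 12t + 3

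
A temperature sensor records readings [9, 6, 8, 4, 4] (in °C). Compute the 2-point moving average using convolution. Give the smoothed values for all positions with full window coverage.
2-point moving average kernel = [1, 1]. Apply in 'valid' mode (full window coverage): avg[0] = (9 + 6) / 2 = 7.5; avg[1] = (6 + 8) / 2 = 7.0; avg[2] = (8 + 4) / 2 = 6.0; avg[3] = (4 + 4) / 2 = 4.0. Smoothed values: [7.5, 7.0, 6.0, 4.0]

[7.5, 7.0, 6.0, 4.0]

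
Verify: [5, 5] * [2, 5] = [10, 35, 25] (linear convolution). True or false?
Recompute linear convolution of [5, 5] and [2, 5]: y[0] = 5×2 = 10; y[1] = 5×5 + 5×2 = 35; y[2] = 5×5 = 25 → [10, 35, 25]. Given [10, 35, 25] matches, so answer: Yes

Yes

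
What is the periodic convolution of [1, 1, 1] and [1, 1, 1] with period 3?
Use y[k] = Σ_j f[j]·g[(k-j) mod 3]. y[0] = 1×1 + 1×1 + 1×1 = 3; y[1] = 1×1 + 1×1 + 1×1 = 3; y[2] = 1×1 + 1×1 + 1×1 = 3. Result: [3, 3, 3]

[3, 3, 3]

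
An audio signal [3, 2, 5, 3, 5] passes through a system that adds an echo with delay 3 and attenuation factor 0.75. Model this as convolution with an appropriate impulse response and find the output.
Direct-path + delayed-attenuated-path model → impulse response h = [1, 0, 0, 0.75] (1 at lag 0, 0.75 at lag 3). Output y[n] = x[n] + 0.75·x[n - 3] (with x[n] = 0 outside 0..4): y[0] = 3 + 0.75×0 = 3; y[1] = 2 + 0.75×0 = 2; y[2] = 5 + 0.75×0 = 5; y[3] = 3 + 0.75×3 = 5.25; y[4] = 5 + 0.75×2 = 6.5; y[5] = 0 + 0.75×5 = 3.75; y[6] = 0 + 0.75×3 = 2.25; y[7] = 0 + 0.75×5 = 3.75. So y = [3, 2, 5, 5.25, 6.5, 3.75, 2.25, 3.75]

[3, 2, 5, 5.25, 6.5, 3.75, 2.25, 3.75]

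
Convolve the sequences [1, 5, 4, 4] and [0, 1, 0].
y[0] = 1×0 = 0; y[1] = 1×1 + 5×0 = 1; y[2] = 1×0 + 5×1 + 4×0 = 5; y[3] = 5×0 + 4×1 + 4×0 = 4; y[4] = 4×0 + 4×1 = 4; y[5] = 4×0 = 0

[0, 1, 5, 4, 4, 0]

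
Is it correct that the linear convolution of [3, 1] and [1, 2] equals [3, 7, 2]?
Recompute linear convolution of [3, 1] and [1, 2]: y[0] = 3×1 = 3; y[1] = 3×2 + 1×1 = 7; y[2] = 1×2 = 2 → [3, 7, 2]. Given [3, 7, 2] matches, so answer: Yes

Yes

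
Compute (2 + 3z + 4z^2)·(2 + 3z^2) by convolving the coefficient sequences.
Ascending coefficients: a = [2, 3, 4], b = [2, 0, 3]. c[0] = 2×2 = 4; c[1] = 2×0 + 3×2 = 6; c[2] = 2×3 + 3×0 + 4×2 = 14; c[3] = 3×3 + 4×0 = 9; c[4] = 4×3 = 12. Result coefficients: [4, 6, 14, 9, 12] → 4 + 6z + 14z^2 + 9z^3 + 12z^4

4 + 6z + 14z^2 + 9z^3 + 12z^4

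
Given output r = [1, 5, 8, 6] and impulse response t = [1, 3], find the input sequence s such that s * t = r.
Deconvolve r=[1, 5, 8, 6] by t=[1, 3]. Since t[0]=1, solve forward: s[0] = r[0] / 1 = 1; s[1] = (r[1] - 1×3) / 1 = 2; s[2] = (r[2] - 2×3) / 1 = 2. So s = [1, 2, 2]. Check by forward convolution: r[0] = 1×1 = 1; r[1] = 1×3 + 2×1 = 5; r[2] = 2×3 + 2×1 = 8; r[3] = 2×3 = 6

[1, 2, 2]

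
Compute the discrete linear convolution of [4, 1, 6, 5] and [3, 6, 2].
y[0] = 4×3 = 12; y[1] = 4×6 + 1×3 = 27; y[2] = 4×2 + 1×6 + 6×3 = 32; y[3] = 1×2 + 6×6 + 5×3 = 53; y[4] = 6×2 + 5×6 = 42; y[5] = 5×2 = 10

[12, 27, 32, 53, 42, 10]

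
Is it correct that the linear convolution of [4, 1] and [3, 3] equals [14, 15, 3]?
Recompute linear convolution of [4, 1] and [3, 3]: y[0] = 4×3 = 12; y[1] = 4×3 + 1×3 = 15; y[2] = 1×3 = 3 → [12, 15, 3]. Compare to given [14, 15, 3]: they differ at index 0: given 14, correct 12, so answer: No

No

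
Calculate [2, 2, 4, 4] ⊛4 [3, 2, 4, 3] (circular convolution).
Use y[k] = Σ_j u[j]·v[(k-j) mod 4]. y[0] = 2×3 + 2×3 + 4×4 + 4×2 = 36; y[1] = 2×2 + 2×3 + 4×3 + 4×4 = 38; y[2] = 2×4 + 2×2 + 4×3 + 4×3 = 36; y[3] = 2×3 + 2×4 + 4×2 + 4×3 = 34. Result: [36, 38, 36, 34]

[36, 38, 36, 34]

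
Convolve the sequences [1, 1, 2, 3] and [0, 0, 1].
y[0] = 1×0 = 0; y[1] = 1×0 + 1×0 = 0; y[2] = 1×1 + 1×0 + 2×0 = 1; y[3] = 1×1 + 2×0 + 3×0 = 1; y[4] = 2×1 + 3×0 = 2; y[5] = 3×1 = 3

[0, 0, 1, 1, 2, 3]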